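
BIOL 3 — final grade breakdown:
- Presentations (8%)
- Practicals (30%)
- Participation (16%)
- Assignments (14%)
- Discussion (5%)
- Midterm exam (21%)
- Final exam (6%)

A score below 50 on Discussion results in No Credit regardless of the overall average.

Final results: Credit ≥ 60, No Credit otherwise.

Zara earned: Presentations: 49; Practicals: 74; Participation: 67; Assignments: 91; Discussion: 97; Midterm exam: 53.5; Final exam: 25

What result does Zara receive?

Credit

Discussion score 97 ≥ 50: minimum met.
Weighted total:
  Presentations 49 × 0.08 = 3.92
  Practicals 74 × 0.3 = 22.2
  Participation 67 × 0.16 = 10.72
  Assignments 91 × 0.14 = 12.74
  Discussion 97 × 0.05 = 4.85
  Midterm exam 53.5 × 0.21 = 11.235
  Final exam 25 × 0.06 = 1.5
Sum = 67.165
67.165 ≥ 60 → Credit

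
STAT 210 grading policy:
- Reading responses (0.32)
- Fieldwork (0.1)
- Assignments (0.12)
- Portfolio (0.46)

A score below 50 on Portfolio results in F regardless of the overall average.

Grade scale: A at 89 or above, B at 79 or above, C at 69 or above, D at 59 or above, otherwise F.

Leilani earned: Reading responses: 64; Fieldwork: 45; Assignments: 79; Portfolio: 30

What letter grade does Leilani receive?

Portfolio score 30 < 50: minimum not met.
Weighted total:
  Reading responses 64 × 0.32 = 20.48
  Fieldwork 45 × 0.1 = 4.5
  Assignments 79 × 0.12 = 9.48
  Portfolio 30 × 0.46 = 13.8
Sum = 48.26
Because the Portfolio minimum was not met, the result is F.

F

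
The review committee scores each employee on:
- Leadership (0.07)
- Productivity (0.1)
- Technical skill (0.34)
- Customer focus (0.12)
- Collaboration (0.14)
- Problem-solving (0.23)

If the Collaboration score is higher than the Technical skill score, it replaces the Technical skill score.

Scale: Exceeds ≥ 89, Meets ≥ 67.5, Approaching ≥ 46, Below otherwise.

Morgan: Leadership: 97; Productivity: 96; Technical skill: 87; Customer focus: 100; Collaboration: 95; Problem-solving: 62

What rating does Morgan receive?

Meets

Collaboration (95) > Technical skill (87), so Technical skill counts as 95.
Weighted total:
  Leadership 97 × 0.07 = 6.79
  Productivity 96 × 0.1 = 9.6
  Technical skill 95 × 0.34 = 32.3
  Customer focus 100 × 0.12 = 12
  Collaboration 95 × 0.14 = 13.3
  Problem-solving 62 × 0.23 = 14.26
Sum = 88.25
88.25 is ≥ 67.5 and < 89 → Meets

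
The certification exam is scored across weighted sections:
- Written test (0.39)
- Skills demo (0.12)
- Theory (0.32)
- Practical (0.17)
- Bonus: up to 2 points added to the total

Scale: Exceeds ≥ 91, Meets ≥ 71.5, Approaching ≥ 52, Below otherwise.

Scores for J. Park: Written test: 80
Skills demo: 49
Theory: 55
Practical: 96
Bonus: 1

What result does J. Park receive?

Meets

Weighted total:
  Written test 80 × 0.39 = 31.2
  Skills demo 49 × 0.12 = 5.88
  Theory 55 × 0.32 = 17.6
  Practical 96 × 0.17 = 16.32
Sum = 71
Bonus: 71 + 1 = 72
72 is ≥ 71.5 and < 91 → Meets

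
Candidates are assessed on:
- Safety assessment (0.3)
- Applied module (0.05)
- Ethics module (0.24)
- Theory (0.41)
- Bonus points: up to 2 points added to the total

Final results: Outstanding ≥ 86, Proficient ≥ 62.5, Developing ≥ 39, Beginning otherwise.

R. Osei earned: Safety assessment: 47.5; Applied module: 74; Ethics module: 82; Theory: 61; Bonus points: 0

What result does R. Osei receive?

Weighted total:
  Safety assessment 47.5 × 0.3 = 14.25
  Applied module 74 × 0.05 = 3.7
  Ethics module 82 × 0.24 = 19.68
  Theory 61 × 0.41 = 25.01
Sum = 62.64
Bonus points: 62.64 + 0 = 62.64
62.64 is ≥ 62.5 and < 86 → Proficient

Proficient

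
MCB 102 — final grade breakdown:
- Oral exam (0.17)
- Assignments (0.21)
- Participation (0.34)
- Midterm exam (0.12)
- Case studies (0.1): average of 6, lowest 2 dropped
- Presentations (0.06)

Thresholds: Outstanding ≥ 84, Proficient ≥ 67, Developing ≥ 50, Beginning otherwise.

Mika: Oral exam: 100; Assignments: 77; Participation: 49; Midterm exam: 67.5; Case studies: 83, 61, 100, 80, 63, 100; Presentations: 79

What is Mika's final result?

Proficient

Case studies: drop 61, 63 → average of remaining 4 = 363/4 = 90.75
Weighted total:
  Oral exam 100 × 0.17 = 17
  Assignments 77 × 0.21 = 16.17
  Participation 49 × 0.34 = 16.66
  Midterm exam 67.5 × 0.12 = 8.1
  Case studies 90.75 × 0.1 = 9.075
  Presentations 79 × 0.06 = 4.74
Sum = 71.745
71.745 is ≥ 67 and < 84 → Proficient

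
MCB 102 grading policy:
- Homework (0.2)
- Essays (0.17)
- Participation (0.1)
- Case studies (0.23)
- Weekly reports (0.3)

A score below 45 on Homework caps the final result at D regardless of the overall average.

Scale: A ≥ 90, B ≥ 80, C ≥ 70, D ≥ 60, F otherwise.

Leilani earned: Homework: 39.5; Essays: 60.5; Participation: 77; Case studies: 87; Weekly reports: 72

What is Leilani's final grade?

D

Homework score 39.5 < 45: minimum not met.
Weighted total:
  Homework 39.5 × 0.2 = 7.9
  Essays 60.5 × 0.17 = 10.285
  Participation 77 × 0.1 = 7.7
  Case studies 87 × 0.23 = 20.01
  Weekly reports 72 × 0.3 = 21.6
Sum = 67.495
67.495 would be D; cap at D applies → D.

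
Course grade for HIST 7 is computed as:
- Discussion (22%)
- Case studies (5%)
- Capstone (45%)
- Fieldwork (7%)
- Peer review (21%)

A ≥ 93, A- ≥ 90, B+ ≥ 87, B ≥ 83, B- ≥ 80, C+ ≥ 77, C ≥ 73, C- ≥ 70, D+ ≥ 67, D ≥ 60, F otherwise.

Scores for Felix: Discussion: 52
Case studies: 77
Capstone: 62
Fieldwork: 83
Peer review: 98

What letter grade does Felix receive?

Weighted total:
  Discussion 52 × 0.22 = 11.44
  Case studies 77 × 0.05 = 3.85
  Capstone 62 × 0.45 = 27.9
  Fieldwork 83 × 0.07 = 5.81
  Peer review 98 × 0.21 = 20.58
Sum = 69.58
69.58 is ≥ 67 and < 70 → D+

D+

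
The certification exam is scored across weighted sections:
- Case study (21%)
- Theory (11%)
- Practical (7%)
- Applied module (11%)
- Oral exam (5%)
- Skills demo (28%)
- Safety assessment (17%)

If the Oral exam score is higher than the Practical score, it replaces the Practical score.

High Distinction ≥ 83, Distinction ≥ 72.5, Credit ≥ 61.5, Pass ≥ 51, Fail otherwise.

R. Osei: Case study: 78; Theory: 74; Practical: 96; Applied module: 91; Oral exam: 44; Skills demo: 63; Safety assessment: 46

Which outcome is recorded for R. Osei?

Oral exam (44) ≤ Practical (96), so Practical stays at 96.
Weighted total:
  Case study 78 × 0.21 = 16.38
  Theory 74 × 0.11 = 8.14
  Practical 96 × 0.07 = 6.72
  Applied module 91 × 0.11 = 10.01
  Oral exam 44 × 0.05 = 2.2
  Skills demo 63 × 0.28 = 17.64
  Safety assessment 46 × 0.17 = 7.82
Sum = 68.91
68.91 is ≥ 61.5 and < 72.5 → Credit

Credit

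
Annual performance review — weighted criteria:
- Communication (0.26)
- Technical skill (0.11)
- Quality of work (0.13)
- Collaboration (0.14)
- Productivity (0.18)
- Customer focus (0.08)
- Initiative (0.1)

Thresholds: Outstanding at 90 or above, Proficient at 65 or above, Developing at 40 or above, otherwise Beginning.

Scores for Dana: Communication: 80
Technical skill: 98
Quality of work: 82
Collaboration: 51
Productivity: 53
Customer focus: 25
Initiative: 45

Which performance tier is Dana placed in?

Proficient

Weighted total:
  Communication 80 × 0.26 = 20.8
  Technical skill 98 × 0.11 = 10.78
  Quality of work 82 × 0.13 = 10.66
  Collaboration 51 × 0.14 = 7.14
  Productivity 53 × 0.18 = 9.54
  Customer focus 25 × 0.08 = 2
  Initiative 45 × 0.1 = 4.5
Sum = 65.42
65.42 is ≥ 65 and < 90 → Proficient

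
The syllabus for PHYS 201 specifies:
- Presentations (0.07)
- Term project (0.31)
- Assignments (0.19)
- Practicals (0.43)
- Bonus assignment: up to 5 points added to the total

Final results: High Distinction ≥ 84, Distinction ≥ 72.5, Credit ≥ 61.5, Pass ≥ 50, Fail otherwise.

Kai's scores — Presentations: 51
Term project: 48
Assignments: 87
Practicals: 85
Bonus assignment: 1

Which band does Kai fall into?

Distinction

Weighted total:
  Presentations 51 × 0.07 = 3.57
  Term project 48 × 0.31 = 14.88
  Assignments 87 × 0.19 = 16.53
  Practicals 85 × 0.43 = 36.55
Sum = 71.53
Bonus assignment: 71.53 + 1 = 72.53
72.53 is ≥ 72.5 and < 84 → Distinction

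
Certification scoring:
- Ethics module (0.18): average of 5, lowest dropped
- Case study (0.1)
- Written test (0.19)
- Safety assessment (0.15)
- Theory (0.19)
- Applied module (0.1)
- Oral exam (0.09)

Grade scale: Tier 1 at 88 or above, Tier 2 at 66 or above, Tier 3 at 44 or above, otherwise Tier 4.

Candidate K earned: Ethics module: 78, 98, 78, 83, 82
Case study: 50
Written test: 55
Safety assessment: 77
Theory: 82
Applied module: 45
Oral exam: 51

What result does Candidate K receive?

Ethics module: drop 78 → average of remaining 4 = 341/4 = 85.25
Weighted total:
  Ethics module 85.25 × 0.18 = 15.345
  Case study 50 × 0.1 = 5
  Written test 55 × 0.19 = 10.45
  Safety assessment 77 × 0.15 = 11.55
  Theory 82 × 0.19 = 15.58
  Applied module 45 × 0.1 = 4.5
  Oral exam 51 × 0.09 = 4.59
Sum = 67.015
67.015 is ≥ 66 and < 88 → Tier 2

Tier 2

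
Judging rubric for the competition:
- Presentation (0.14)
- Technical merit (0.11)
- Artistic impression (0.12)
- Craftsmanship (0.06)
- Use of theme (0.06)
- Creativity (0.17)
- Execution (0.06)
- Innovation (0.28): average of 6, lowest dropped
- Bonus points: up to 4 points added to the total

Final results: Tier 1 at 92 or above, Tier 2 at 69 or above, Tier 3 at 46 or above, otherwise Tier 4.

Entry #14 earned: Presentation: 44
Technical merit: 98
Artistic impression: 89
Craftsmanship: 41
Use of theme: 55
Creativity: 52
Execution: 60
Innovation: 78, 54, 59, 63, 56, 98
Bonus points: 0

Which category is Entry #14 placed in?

Innovation: drop 54 → average of remaining 5 = 354/5 = 70.8
Weighted total:
  Presentation 44 × 0.14 = 6.16
  Technical merit 98 × 0.11 = 10.78
  Artistic impression 89 × 0.12 = 10.68
  Craftsmanship 41 × 0.06 = 2.46
  Use of theme 55 × 0.06 = 3.3
  Creativity 52 × 0.17 = 8.84
  Execution 60 × 0.06 = 3.6
  Innovation 70.8 × 0.28 = 19.824
Sum = 65.644
Bonus points: 65.644 + 0 = 65.644
65.644 is ≥ 46 and < 69 → Tier 3

Tier 3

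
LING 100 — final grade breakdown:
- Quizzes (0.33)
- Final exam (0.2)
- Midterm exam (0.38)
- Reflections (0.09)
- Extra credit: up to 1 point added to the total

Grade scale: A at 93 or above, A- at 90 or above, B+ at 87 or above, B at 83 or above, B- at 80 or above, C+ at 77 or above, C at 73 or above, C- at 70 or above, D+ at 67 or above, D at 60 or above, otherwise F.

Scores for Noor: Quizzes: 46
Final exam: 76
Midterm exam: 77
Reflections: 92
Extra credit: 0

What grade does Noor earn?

D+

Weighted total:
  Quizzes 46 × 0.33 = 15.18
  Final exam 76 × 0.2 = 15.2
  Midterm exam 77 × 0.38 = 29.26
  Reflections 92 × 0.09 = 8.28
Sum = 67.92
Extra credit: 67.92 + 0 = 67.92
67.92 is ≥ 67 and < 70 → D+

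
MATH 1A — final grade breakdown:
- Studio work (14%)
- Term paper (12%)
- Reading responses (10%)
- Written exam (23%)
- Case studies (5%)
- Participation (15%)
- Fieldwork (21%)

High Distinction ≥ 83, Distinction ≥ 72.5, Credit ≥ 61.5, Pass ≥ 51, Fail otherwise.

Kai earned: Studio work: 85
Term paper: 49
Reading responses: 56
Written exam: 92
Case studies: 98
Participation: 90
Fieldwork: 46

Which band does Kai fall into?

Weighted total:
  Studio work 85 × 0.14 = 11.9
  Term paper 49 × 0.12 = 5.88
  Reading responses 56 × 0.1 = 5.6
  Written exam 92 × 0.23 = 21.16
  Case studies 98 × 0.05 = 4.9
  Participation 90 × 0.15 = 13.5
  Fieldwork 46 × 0.21 = 9.66
Sum = 72.6
72.6 is ≥ 72.5 and < 83 → Distinction

Distinction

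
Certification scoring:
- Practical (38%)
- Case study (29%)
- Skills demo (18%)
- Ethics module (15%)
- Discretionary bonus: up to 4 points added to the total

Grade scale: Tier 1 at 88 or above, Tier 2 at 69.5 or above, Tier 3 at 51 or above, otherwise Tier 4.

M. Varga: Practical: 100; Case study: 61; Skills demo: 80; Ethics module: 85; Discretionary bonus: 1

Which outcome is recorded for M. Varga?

Weighted total:
  Practical 100 × 0.38 = 38
  Case study 61 × 0.29 = 17.69
  Skills demo 80 × 0.18 = 14.4
  Ethics module 85 × 0.15 = 12.75
Sum = 82.84
Discretionary bonus: 82.84 + 1 = 83.84
83.84 is ≥ 69.5 and < 88 → Tier 2

Tier 2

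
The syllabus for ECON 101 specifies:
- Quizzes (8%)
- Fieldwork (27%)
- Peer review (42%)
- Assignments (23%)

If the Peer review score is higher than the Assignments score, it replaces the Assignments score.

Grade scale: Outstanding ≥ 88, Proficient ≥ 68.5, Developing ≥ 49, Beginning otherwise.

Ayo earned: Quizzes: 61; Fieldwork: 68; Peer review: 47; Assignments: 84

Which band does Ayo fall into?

Developing

Peer review (47) ≤ Assignments (84), so Assignments stays at 84.
Weighted total:
  Quizzes 61 × 0.08 = 4.88
  Fieldwork 68 × 0.27 = 18.36
  Peer review 47 × 0.42 = 19.74
  Assignments 84 × 0.23 = 19.32
Sum = 62.3
62.3 is ≥ 49 and < 68.5 → Developing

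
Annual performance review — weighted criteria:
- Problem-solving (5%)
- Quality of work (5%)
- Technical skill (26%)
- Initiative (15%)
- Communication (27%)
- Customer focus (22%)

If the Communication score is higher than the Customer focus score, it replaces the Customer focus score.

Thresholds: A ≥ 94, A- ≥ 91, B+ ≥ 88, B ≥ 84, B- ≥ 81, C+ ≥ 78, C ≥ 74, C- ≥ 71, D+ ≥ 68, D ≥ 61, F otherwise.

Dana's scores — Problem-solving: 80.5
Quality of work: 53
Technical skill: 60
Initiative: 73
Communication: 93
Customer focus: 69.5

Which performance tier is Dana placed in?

Communication (93) > Customer focus (69.5), so Customer focus counts as 93.
Weighted total:
  Problem-solving 80.5 × 0.05 = 4.025
  Quality of work 53 × 0.05 = 2.65
  Technical skill 60 × 0.26 = 15.6
  Initiative 73 × 0.15 = 10.95
  Communication 93 × 0.27 = 25.11
  Customer focus 93 × 0.22 = 20.46
Sum = 78.795
78.795 is ≥ 78 and < 81 → C+

C+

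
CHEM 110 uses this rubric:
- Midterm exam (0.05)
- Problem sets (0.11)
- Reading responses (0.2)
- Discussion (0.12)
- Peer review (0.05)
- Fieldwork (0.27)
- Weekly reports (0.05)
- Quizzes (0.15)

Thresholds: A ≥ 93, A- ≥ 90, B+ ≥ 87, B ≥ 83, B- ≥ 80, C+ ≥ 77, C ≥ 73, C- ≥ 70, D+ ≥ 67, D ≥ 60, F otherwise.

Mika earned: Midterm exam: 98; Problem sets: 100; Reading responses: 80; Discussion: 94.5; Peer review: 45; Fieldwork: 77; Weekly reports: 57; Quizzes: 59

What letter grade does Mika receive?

C+

Weighted total:
  Midterm exam 98 × 0.05 = 4.9
  Problem sets 100 × 0.11 = 11
  Reading responses 80 × 0.2 = 16
  Discussion 94.5 × 0.12 = 11.34
  Peer review 45 × 0.05 = 2.25
  Fieldwork 77 × 0.27 = 20.79
  Weekly reports 57 × 0.05 = 2.85
  Quizzes 59 × 0.15 = 8.85
Sum = 77.98
77.98 is ≥ 77 and < 80 → C+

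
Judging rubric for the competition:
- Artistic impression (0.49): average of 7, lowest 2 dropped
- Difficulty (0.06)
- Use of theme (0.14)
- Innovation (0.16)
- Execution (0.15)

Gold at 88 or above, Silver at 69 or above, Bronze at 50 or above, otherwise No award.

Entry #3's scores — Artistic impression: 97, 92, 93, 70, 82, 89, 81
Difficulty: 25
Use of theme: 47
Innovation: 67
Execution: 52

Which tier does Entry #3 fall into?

Artistic impression: drop 70, 81 → average of remaining 5 = 453/5 = 90.6
Weighted total:
  Artistic impression 90.6 × 0.49 = 44.394
  Difficulty 25 × 0.06 = 1.5
  Use of theme 47 × 0.14 = 6.58
  Innovation 67 × 0.16 = 10.72
  Execution 52 × 0.15 = 7.8
Sum = 70.994
70.994 is ≥ 69 and < 88 → Silver

Silver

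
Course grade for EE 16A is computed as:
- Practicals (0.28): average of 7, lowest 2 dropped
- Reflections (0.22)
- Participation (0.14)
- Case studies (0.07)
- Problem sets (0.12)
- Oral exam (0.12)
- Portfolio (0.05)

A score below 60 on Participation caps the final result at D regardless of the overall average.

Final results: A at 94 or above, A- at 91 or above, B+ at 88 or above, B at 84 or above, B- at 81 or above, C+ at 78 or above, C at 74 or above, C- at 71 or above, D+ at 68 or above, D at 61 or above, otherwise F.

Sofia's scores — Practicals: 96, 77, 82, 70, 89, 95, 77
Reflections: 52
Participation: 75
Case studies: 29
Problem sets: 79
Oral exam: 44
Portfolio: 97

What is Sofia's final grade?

Practicals: drop 70, 77 → average of remaining 5 = 439/5 = 87.8
Participation score 75 ≥ 60: minimum met.
Weighted total:
  Practicals 87.8 × 0.28 = 24.584
  Reflections 52 × 0.22 = 11.44
  Participation 75 × 0.14 = 10.5
  Case studies 29 × 0.07 = 2.03
  Problem sets 79 × 0.12 = 9.48
  Oral exam 44 × 0.12 = 5.28
  Portfolio 97 × 0.05 = 4.85
Sum = 68.164
68.164 is ≥ 68 and < 71 → D+

D+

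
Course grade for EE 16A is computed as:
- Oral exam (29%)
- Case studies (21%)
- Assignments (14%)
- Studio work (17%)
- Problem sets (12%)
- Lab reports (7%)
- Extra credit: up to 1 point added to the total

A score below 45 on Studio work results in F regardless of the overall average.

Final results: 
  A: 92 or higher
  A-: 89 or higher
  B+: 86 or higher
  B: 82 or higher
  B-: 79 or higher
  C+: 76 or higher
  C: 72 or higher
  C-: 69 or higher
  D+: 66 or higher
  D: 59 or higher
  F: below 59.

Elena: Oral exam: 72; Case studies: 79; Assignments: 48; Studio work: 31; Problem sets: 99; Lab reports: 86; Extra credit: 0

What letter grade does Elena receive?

F

Studio work score 31 < 45: minimum not met.
Weighted total:
  Oral exam 72 × 0.29 = 20.88
  Case studies 79 × 0.21 = 16.59
  Assignments 48 × 0.14 = 6.72
  Studio work 31 × 0.17 = 5.27
  Problem sets 99 × 0.12 = 11.88
  Lab reports 86 × 0.07 = 6.02
Sum = 67.36
Extra credit: 67.36 + 0 = 67.36
Because the Studio work minimum was not met, the result is F.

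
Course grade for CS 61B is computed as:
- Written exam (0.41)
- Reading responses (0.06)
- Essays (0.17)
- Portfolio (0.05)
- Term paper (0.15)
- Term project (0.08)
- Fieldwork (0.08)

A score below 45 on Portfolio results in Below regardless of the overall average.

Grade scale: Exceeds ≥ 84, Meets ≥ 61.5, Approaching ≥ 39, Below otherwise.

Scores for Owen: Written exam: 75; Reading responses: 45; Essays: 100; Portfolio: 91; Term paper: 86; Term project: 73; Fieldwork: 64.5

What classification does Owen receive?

Meets

Portfolio score 91 ≥ 45: minimum met.
Weighted total:
  Written exam 75 × 0.41 = 30.75
  Reading responses 45 × 0.06 = 2.7
  Essays 100 × 0.17 = 17
  Portfolio 91 × 0.05 = 4.55
  Term paper 86 × 0.15 = 12.9
  Term project 73 × 0.08 = 5.84
  Fieldwork 64.5 × 0.08 = 5.16
Sum = 78.9
78.9 is ≥ 61.5 and < 84 → Meets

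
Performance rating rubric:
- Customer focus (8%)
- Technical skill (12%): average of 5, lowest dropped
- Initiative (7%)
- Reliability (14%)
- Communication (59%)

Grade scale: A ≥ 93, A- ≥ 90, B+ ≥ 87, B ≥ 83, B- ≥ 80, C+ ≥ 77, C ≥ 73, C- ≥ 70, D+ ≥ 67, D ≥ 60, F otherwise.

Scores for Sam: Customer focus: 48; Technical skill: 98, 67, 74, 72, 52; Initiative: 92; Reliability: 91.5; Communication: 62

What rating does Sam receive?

D+

Technical skill: drop 52 → average of remaining 4 = 311/4 = 77.75
Weighted total:
  Customer focus 48 × 0.08 = 3.84
  Technical skill 77.75 × 0.12 = 9.33
  Initiative 92 × 0.07 = 6.44
  Reliability 91.5 × 0.14 = 12.81
  Communication 62 × 0.59 = 36.58
Sum = 69
69 is ≥ 67 and < 70 → D+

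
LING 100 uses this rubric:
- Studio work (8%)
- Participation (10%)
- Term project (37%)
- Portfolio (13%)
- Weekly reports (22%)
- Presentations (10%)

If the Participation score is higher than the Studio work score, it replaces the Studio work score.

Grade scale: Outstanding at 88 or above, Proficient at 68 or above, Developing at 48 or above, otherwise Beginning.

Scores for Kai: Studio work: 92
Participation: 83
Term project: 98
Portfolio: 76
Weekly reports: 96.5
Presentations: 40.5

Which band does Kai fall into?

Participation (83) ≤ Studio work (92), so Studio work stays at 92.
Weighted total:
  Studio work 92 × 0.08 = 7.36
  Participation 83 × 0.1 = 8.3
  Term project 98 × 0.37 = 36.26
  Portfolio 76 × 0.13 = 9.88
  Weekly reports 96.5 × 0.22 = 21.23
  Presentations 40.5 × 0.1 = 4.05
Sum = 87.08
87.08 is ≥ 68 and < 88 → Proficient

Proficient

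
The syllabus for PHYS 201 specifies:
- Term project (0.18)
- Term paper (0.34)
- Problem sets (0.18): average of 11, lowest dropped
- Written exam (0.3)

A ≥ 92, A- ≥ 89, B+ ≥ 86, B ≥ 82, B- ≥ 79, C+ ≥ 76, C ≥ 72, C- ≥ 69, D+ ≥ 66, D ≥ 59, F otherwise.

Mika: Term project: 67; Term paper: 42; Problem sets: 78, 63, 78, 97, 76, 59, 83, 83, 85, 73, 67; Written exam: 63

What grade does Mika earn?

Problem sets: drop 59 → average of remaining 10 = 783/10 = 78.3
Weighted total:
  Term project 67 × 0.18 = 12.06
  Term paper 42 × 0.34 = 14.28
  Problem sets 78.3 × 0.18 = 14.094
  Written exam 63 × 0.3 = 18.9
Sum = 59.334
59.334 is ≥ 59 and < 66 → D

D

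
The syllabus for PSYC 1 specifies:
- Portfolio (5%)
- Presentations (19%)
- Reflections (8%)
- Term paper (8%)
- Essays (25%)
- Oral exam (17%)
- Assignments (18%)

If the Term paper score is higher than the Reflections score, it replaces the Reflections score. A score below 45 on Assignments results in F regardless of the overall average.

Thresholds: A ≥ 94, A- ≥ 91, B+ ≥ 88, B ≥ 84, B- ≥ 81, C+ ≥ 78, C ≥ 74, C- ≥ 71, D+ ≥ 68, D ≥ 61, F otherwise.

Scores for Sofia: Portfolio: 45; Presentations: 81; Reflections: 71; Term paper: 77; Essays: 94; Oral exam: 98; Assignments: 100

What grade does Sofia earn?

Term paper (77) > Reflections (71), so Reflections counts as 77.
Assignments score 100 ≥ 45: minimum met.
Weighted total:
  Portfolio 45 × 0.05 = 2.25
  Presentations 81 × 0.19 = 15.39
  Reflections 77 × 0.08 = 6.16
  Term paper 77 × 0.08 = 6.16
  Essays 94 × 0.25 = 23.5
  Oral exam 98 × 0.17 = 16.66
  Assignments 100 × 0.18 = 18
Sum = 88.12
88.12 is ≥ 88 and < 91 → B+

B+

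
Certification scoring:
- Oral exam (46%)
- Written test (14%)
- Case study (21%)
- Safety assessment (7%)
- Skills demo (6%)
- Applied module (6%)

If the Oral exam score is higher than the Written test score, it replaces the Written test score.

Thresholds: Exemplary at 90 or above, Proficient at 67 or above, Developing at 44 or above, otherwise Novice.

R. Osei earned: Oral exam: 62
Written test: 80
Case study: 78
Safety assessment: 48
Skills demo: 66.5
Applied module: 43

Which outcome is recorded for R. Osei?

Developing

Oral exam (62) ≤ Written test (80), so Written test stays at 80.
Weighted total:
  Oral exam 62 × 0.46 = 28.52
  Written test 80 × 0.14 = 11.2
  Case study 78 × 0.21 = 16.38
  Safety assessment 48 × 0.07 = 3.36
  Skills demo 66.5 × 0.06 = 3.99
  Applied module 43 × 0.06 = 2.58
Sum = 66.03
66.03 is ≥ 44 and < 67 → Developing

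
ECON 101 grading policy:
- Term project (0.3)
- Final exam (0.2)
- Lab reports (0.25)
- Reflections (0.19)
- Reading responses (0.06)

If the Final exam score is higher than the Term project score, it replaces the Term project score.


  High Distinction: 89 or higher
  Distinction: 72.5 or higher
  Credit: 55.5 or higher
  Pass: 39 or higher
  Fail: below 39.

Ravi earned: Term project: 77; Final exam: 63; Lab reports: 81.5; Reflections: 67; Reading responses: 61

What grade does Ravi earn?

Final exam (63) ≤ Term project (77), so Term project stays at 77.
Weighted total:
  Term project 77 × 0.3 = 23.1
  Final exam 63 × 0.2 = 12.6
  Lab reports 81.5 × 0.25 = 20.375
  Reflections 67 × 0.19 = 12.73
  Reading responses 61 × 0.06 = 3.66
Sum = 72.465
72.465 is ≥ 55.5 and < 72.5 → Credit

Credit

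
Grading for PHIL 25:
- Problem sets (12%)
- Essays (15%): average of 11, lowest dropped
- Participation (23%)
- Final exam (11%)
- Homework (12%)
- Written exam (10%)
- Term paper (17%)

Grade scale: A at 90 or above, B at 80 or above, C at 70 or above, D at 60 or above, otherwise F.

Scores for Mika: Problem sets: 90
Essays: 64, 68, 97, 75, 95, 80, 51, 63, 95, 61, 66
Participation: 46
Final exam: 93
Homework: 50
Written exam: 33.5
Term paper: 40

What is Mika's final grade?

F

Essays: drop 51 → average of remaining 10 = 764/10 = 76.4
Weighted total:
  Problem sets 90 × 0.12 = 10.8
  Essays 76.4 × 0.15 = 11.46
  Participation 46 × 0.23 = 10.58
  Final exam 93 × 0.11 = 10.23
  Homework 50 × 0.12 = 6
  Written exam 33.5 × 0.1 = 3.35
  Term paper 40 × 0.17 = 6.8
Sum = 59.22
59.22 < 60 → F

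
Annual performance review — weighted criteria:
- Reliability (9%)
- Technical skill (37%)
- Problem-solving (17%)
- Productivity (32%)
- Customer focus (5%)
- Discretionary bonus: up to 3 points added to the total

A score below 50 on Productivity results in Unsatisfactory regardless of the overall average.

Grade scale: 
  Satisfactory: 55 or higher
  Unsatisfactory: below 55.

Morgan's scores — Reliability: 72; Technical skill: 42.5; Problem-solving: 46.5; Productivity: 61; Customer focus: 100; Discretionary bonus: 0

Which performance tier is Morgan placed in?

Productivity score 61 ≥ 50: minimum met.
Weighted total:
  Reliability 72 × 0.09 = 6.48
  Technical skill 42.5 × 0.37 = 15.725
  Problem-solving 46.5 × 0.17 = 7.905
  Productivity 61 × 0.32 = 19.52
  Customer focus 100 × 0.05 = 5
Sum = 54.63
Discretionary bonus: 54.63 + 0 = 54.63
54.63 < 55 → Unsatisfactory

Unsatisfactory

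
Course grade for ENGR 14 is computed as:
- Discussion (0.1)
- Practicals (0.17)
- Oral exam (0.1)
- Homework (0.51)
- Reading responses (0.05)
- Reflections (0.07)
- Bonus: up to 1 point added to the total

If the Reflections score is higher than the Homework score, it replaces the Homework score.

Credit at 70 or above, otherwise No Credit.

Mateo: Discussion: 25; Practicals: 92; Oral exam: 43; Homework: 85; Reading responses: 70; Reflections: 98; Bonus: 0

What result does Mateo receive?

Reflections (98) > Homework (85), so Homework counts as 98.
Weighted total:
  Discussion 25 × 0.1 = 2.5
  Practicals 92 × 0.17 = 15.64
  Oral exam 43 × 0.1 = 4.3
  Homework 98 × 0.51 = 49.98
  Reading responses 70 × 0.05 = 3.5
  Reflections 98 × 0.07 = 6.86
Sum = 82.78
Bonus: 82.78 + 0 = 82.78
82.78 ≥ 70 → Credit

Credit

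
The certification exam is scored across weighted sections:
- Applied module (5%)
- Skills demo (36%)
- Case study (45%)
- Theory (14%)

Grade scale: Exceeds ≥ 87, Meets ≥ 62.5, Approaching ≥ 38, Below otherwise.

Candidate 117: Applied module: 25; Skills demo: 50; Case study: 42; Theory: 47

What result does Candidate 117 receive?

Approaching

Weighted total:
  Applied module 25 × 0.05 = 1.25
  Skills demo 50 × 0.36 = 18
  Case study 42 × 0.45 = 18.9
  Theory 47 × 0.14 = 6.58
Sum = 44.73
44.73 is ≥ 38 and < 62.5 → Approaching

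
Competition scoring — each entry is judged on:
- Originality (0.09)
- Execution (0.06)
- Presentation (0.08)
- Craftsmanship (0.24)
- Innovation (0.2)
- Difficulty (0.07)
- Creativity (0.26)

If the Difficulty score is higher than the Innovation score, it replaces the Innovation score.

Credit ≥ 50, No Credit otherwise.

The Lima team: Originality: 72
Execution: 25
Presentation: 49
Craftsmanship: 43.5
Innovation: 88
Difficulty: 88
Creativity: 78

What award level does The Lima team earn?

Difficulty (88) ≤ Innovation (88), so Innovation stays at 88.
Weighted total:
  Originality 72 × 0.09 = 6.48
  Execution 25 × 0.06 = 1.5
  Presentation 49 × 0.08 = 3.92
  Craftsmanship 43.5 × 0.24 = 10.44
  Innovation 88 × 0.2 = 17.6
  Difficulty 88 × 0.07 = 6.16
  Creativity 78 × 0.26 = 20.28
Sum = 66.38
66.38 ≥ 50 → Credit

Credit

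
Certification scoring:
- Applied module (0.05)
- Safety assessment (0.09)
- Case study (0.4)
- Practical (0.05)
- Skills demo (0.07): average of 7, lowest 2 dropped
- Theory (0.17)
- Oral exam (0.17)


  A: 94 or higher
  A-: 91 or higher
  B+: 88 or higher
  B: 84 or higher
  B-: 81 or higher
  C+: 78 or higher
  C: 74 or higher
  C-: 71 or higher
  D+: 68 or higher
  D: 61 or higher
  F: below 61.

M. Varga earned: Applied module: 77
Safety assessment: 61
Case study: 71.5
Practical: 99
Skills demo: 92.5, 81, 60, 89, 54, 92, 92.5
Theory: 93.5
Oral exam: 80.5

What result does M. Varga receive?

Skills demo: drop 54, 60 → average of remaining 5 = 447/5 = 89.4
Weighted total:
  Applied module 77 × 0.05 = 3.85
  Safety assessment 61 × 0.09 = 5.49
  Case study 71.5 × 0.4 = 28.6
  Practical 99 × 0.05 = 4.95
  Skills demo 89.4 × 0.07 = 6.258
  Theory 93.5 × 0.17 = 15.895
  Oral exam 80.5 × 0.17 = 13.685
Sum = 78.728
78.728 is ≥ 78 and < 81 → C+

C+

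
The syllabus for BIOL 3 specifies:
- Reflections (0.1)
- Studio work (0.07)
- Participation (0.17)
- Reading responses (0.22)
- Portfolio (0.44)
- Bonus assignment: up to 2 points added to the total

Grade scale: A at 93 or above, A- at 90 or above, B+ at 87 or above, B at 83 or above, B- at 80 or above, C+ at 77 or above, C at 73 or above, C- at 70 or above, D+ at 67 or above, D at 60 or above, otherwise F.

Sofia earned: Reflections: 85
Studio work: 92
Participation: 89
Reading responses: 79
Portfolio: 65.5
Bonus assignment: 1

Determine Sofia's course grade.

C+

Weighted total:
  Reflections 85 × 0.1 = 8.5
  Studio work 92 × 0.07 = 6.44
  Participation 89 × 0.17 = 15.13
  Reading responses 79 × 0.22 = 17.38
  Portfolio 65.5 × 0.44 = 28.82
Sum = 76.27
Bonus assignment: 76.27 + 1 = 77.27
77.27 is ≥ 77 and < 80 → C+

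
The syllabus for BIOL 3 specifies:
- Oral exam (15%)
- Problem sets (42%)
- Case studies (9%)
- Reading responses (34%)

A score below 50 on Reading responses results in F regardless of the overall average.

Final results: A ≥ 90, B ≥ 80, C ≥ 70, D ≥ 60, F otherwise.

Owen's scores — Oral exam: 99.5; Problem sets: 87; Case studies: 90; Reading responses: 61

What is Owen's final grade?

B

Reading responses score 61 ≥ 50: minimum met.
Weighted total:
  Oral exam 99.5 × 0.15 = 14.925
  Problem sets 87 × 0.42 = 36.54
  Case studies 90 × 0.09 = 8.1
  Reading responses 61 × 0.34 = 20.74
Sum = 80.305
80.305 is ≥ 80 and < 90 → B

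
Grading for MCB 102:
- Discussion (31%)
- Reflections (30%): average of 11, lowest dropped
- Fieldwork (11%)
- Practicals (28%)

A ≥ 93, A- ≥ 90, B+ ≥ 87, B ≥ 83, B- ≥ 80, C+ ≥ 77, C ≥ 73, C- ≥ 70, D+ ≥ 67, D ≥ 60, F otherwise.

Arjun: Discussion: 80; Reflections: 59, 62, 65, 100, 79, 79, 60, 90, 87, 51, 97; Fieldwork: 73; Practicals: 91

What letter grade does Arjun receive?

Reflections: drop 51 → average of remaining 10 = 778/10 = 77.8
Weighted total:
  Discussion 80 × 0.31 = 24.8
  Reflections 77.8 × 0.3 = 23.34
  Fieldwork 73 × 0.11 = 8.03
  Practicals 91 × 0.28 = 25.48
Sum = 81.65
81.65 is ≥ 80 and < 83 → B-

B-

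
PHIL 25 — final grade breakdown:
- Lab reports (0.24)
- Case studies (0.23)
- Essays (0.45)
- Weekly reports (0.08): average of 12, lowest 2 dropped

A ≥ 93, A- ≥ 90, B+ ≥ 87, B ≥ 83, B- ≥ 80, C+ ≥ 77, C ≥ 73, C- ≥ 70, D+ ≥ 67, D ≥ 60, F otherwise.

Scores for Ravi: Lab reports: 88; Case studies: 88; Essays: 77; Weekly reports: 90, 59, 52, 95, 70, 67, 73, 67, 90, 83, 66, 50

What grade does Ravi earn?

B-

Weekly reports: drop 50, 52 → average of remaining 10 = 760/10 = 76
Weighted total:
  Lab reports 88 × 0.24 = 21.12
  Case studies 88 × 0.23 = 20.24
  Essays 77 × 0.45 = 34.65
  Weekly reports 76 × 0.08 = 6.08
Sum = 82.09
82.09 is ≥ 80 and < 83 → B-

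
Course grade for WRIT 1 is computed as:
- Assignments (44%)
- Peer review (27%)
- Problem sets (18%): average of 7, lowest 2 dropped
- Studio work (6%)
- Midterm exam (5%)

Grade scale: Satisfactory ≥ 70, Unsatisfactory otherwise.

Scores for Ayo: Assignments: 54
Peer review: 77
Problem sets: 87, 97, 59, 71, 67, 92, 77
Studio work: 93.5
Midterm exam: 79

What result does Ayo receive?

Problem sets: drop 59, 67 → average of remaining 5 = 424/5 = 84.8
Weighted total:
  Assignments 54 × 0.44 = 23.76
  Peer review 77 × 0.27 = 20.79
  Problem sets 84.8 × 0.18 = 15.264
  Studio work 93.5 × 0.06 = 5.61
  Midterm exam 79 × 0.05 = 3.95
Sum = 69.374
69.374 < 70 → Unsatisfactory

Unsatisfactory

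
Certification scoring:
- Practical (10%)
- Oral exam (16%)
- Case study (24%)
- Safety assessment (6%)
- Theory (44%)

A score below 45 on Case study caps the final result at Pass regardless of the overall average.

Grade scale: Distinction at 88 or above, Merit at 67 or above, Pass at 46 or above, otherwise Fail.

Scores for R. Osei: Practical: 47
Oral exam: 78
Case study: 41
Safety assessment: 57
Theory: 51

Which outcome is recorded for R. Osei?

Case study score 41 < 45: minimum not met.
Weighted total:
  Practical 47 × 0.1 = 4.7
  Oral exam 78 × 0.16 = 12.48
  Case study 41 × 0.24 = 9.84
  Safety assessment 57 × 0.06 = 3.42
  Theory 51 × 0.44 = 22.44
Sum = 52.88
52.88 would be Pass; cap at Pass applies → Pass.

Pass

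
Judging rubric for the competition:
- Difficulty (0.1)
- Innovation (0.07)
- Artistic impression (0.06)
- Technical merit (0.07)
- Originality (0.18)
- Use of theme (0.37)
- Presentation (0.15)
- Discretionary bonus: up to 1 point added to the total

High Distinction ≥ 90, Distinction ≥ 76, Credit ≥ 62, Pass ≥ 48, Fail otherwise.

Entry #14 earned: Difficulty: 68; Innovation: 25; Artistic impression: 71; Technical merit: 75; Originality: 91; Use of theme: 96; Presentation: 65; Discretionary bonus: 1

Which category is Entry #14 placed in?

Weighted total:
  Difficulty 68 × 0.1 = 6.8
  Innovation 25 × 0.07 = 1.75
  Artistic impression 71 × 0.06 = 4.26
  Technical merit 75 × 0.07 = 5.25
  Originality 91 × 0.18 = 16.38
  Use of theme 96 × 0.37 = 35.52
  Presentation 65 × 0.15 = 9.75
Sum = 79.71
Discretionary bonus: 79.71 + 1 = 80.71
80.71 is ≥ 76 and < 90 → Distinction

Distinction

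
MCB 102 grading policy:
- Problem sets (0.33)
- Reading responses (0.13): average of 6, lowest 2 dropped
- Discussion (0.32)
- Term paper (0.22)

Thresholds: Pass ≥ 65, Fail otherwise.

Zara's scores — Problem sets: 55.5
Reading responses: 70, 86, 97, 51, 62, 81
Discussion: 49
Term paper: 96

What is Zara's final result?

Pass

Reading responses: drop 51, 62 → average of remaining 4 = 334/4 = 83.5
Weighted total:
  Problem sets 55.5 × 0.33 = 18.315
  Reading responses 83.5 × 0.13 = 10.855
  Discussion 49 × 0.32 = 15.68
  Term paper 96 × 0.22 = 21.12
Sum = 65.97
65.97 ≥ 65 → Pass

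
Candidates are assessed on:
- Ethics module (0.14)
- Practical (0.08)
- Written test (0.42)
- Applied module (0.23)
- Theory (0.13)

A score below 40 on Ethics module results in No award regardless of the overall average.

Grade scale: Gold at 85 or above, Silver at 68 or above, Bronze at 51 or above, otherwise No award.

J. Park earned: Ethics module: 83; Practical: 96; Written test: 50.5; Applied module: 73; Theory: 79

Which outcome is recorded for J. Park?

Ethics module score 83 ≥ 40: minimum met.
Weighted total:
  Ethics module 83 × 0.14 = 11.62
  Practical 96 × 0.08 = 7.68
  Written test 50.5 × 0.42 = 21.21
  Applied module 73 × 0.23 = 16.79
  Theory 79 × 0.13 = 10.27
Sum = 67.57
67.57 is ≥ 51 and < 68 → Bronze

Bronze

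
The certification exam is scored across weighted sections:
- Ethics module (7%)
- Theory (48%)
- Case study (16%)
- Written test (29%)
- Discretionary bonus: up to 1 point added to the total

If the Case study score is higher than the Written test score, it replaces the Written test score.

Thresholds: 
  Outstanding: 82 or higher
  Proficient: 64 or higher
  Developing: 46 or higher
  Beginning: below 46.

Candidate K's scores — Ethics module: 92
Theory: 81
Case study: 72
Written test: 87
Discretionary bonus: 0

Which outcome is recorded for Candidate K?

Case study (72) ≤ Written test (87), so Written test stays at 87.
Weighted total:
  Ethics module 92 × 0.07 = 6.44
  Theory 81 × 0.48 = 38.88
  Case study 72 × 0.16 = 11.52
  Written test 87 × 0.29 = 25.23
Sum = 82.07
Discretionary bonus: 82.07 + 0 = 82.07
82.07 ≥ 82 → Outstanding

Outstanding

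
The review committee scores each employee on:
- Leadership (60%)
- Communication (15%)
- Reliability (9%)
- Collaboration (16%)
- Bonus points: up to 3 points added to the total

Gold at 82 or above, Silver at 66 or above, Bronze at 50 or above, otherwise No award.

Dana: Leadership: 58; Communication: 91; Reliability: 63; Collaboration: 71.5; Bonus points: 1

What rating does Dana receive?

Silver

Weighted total:
  Leadership 58 × 0.6 = 34.8
  Communication 91 × 0.15 = 13.65
  Reliability 63 × 0.09 = 5.67
  Collaboration 71.5 × 0.16 = 11.44
Sum = 65.56
Bonus points: 65.56 + 1 = 66.56
66.56 is ≥ 66 and < 82 → Silver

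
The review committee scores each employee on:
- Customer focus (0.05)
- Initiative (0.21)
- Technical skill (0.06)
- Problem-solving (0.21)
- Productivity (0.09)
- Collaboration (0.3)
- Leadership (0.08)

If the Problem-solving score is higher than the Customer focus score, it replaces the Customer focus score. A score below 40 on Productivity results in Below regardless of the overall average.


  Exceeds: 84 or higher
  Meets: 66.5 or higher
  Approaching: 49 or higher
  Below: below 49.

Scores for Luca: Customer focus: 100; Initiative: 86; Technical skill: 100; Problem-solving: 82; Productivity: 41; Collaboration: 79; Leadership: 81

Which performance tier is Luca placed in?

Problem-solving (82) ≤ Customer focus (100), so Customer focus stays at 100.
Productivity score 41 ≥ 40: minimum met.
Weighted total:
  Customer focus 100 × 0.05 = 5
  Initiative 86 × 0.21 = 18.06
  Technical skill 100 × 0.06 = 6
  Problem-solving 82 × 0.21 = 17.22
  Productivity 41 × 0.09 = 3.69
  Collaboration 79 × 0.3 = 23.7
  Leadership 81 × 0.08 = 6.48
Sum = 80.15
80.15 is ≥ 66.5 and < 84 → Meets

Meets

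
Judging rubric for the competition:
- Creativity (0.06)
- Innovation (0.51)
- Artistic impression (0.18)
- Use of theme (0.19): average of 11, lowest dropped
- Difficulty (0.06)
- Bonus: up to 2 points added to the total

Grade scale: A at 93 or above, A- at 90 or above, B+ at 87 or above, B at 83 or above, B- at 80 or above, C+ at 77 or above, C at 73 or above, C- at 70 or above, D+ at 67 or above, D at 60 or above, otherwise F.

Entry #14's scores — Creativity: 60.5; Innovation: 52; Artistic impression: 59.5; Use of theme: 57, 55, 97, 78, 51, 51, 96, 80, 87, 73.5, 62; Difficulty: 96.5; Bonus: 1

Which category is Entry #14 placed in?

D

Use of theme: drop 51 → average of remaining 10 = 736.5/10 = 73.65
Weighted total:
  Creativity 60.5 × 0.06 = 3.63
  Innovation 52 × 0.51 = 26.52
  Artistic impression 59.5 × 0.18 = 10.71
  Use of theme 73.65 × 0.19 = 13.9935
  Difficulty 96.5 × 0.06 = 5.79
Sum = 60.6435
Bonus: 60.6435 + 1 = 61.6435
61.6435 is ≥ 60 and < 67 → D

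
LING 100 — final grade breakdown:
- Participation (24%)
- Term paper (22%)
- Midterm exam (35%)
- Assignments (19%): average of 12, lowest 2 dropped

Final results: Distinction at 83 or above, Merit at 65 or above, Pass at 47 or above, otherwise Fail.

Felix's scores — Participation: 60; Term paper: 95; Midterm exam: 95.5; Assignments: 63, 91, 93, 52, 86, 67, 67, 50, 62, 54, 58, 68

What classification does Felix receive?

Merit

Assignments: drop 50, 52 → average of remaining 10 = 709/10 = 70.9
Weighted total:
  Participation 60 × 0.24 = 14.4
  Term paper 95 × 0.22 = 20.9
  Midterm exam 95.5 × 0.35 = 33.425
  Assignments 70.9 × 0.19 = 13.471
Sum = 82.196
82.196 is ≥ 65 and < 83 → Merit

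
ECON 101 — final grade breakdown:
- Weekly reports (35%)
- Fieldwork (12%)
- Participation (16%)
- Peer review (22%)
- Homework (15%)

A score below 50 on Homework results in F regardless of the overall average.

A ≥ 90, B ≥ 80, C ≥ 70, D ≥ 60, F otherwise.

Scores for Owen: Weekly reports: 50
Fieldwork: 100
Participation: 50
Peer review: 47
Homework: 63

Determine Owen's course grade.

Homework score 63 ≥ 50: minimum met.
Weighted total:
  Weekly reports 50 × 0.35 = 17.5
  Fieldwork 100 × 0.12 = 12
  Participation 50 × 0.16 = 8
  Peer review 47 × 0.22 = 10.34
  Homework 63 × 0.15 = 9.45
Sum = 57.29
57.29 < 60 → F

F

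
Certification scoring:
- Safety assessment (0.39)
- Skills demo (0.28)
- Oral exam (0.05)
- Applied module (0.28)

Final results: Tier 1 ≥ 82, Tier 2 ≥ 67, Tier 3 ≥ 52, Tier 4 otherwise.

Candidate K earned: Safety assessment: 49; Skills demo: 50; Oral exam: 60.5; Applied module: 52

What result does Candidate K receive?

Weighted total:
  Safety assessment 49 × 0.39 = 19.11
  Skills demo 50 × 0.28 = 14
  Oral exam 60.5 × 0.05 = 3.025
  Applied module 52 × 0.28 = 14.56
Sum = 50.695
50.695 < 52 → Tier 4

Tier 4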